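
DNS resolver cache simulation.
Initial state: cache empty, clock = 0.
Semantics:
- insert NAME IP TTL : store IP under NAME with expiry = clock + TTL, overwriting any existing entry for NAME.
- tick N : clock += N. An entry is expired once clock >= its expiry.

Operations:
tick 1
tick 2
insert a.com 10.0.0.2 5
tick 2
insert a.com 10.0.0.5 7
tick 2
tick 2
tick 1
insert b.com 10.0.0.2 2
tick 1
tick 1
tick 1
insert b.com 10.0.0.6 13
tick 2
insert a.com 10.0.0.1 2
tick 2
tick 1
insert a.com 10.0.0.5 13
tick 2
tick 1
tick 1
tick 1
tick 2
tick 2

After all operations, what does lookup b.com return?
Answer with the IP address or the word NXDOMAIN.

Op 1: tick 1 -> clock=1.
Op 2: tick 2 -> clock=3.
Op 3: insert a.com -> 10.0.0.2 (expiry=3+5=8). clock=3
Op 4: tick 2 -> clock=5.
Op 5: insert a.com -> 10.0.0.5 (expiry=5+7=12). clock=5
Op 6: tick 2 -> clock=7.
Op 7: tick 2 -> clock=9.
Op 8: tick 1 -> clock=10.
Op 9: insert b.com -> 10.0.0.2 (expiry=10+2=12). clock=10
Op 10: tick 1 -> clock=11.
Op 11: tick 1 -> clock=12. purged={a.com,b.com}
Op 12: tick 1 -> clock=13.
Op 13: insert b.com -> 10.0.0.6 (expiry=13+13=26). clock=13
Op 14: tick 2 -> clock=15.
Op 15: insert a.com -> 10.0.0.1 (expiry=15+2=17). clock=15
Op 16: tick 2 -> clock=17. purged={a.com}
Op 17: tick 1 -> clock=18.
Op 18: insert a.com -> 10.0.0.5 (expiry=18+13=31). clock=18
Op 19: tick 2 -> clock=20.
Op 20: tick 1 -> clock=21.
Op 21: tick 1 -> clock=22.
Op 22: tick 1 -> clock=23.
Op 23: tick 2 -> clock=25.
Op 24: tick 2 -> clock=27. purged={b.com}
lookup b.com: not in cache (expired or never inserted)

Answer: NXDOMAIN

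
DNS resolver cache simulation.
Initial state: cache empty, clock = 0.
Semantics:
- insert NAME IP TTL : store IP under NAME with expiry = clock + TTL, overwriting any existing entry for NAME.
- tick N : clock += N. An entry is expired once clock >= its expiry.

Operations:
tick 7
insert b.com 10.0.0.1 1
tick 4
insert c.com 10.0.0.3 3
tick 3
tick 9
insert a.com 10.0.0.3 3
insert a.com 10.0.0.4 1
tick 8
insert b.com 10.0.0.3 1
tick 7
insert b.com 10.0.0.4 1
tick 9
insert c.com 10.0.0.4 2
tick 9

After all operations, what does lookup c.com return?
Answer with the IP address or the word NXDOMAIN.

Op 1: tick 7 -> clock=7.
Op 2: insert b.com -> 10.0.0.1 (expiry=7+1=8). clock=7
Op 3: tick 4 -> clock=11. purged={b.com}
Op 4: insert c.com -> 10.0.0.3 (expiry=11+3=14). clock=11
Op 5: tick 3 -> clock=14. purged={c.com}
Op 6: tick 9 -> clock=23.
Op 7: insert a.com -> 10.0.0.3 (expiry=23+3=26). clock=23
Op 8: insert a.com -> 10.0.0.4 (expiry=23+1=24). clock=23
Op 9: tick 8 -> clock=31. purged={a.com}
Op 10: insert b.com -> 10.0.0.3 (expiry=31+1=32). clock=31
Op 11: tick 7 -> clock=38. purged={b.com}
Op 12: insert b.com -> 10.0.0.4 (expiry=38+1=39). clock=38
Op 13: tick 9 -> clock=47. purged={b.com}
Op 14: insert c.com -> 10.0.0.4 (expiry=47+2=49). clock=47
Op 15: tick 9 -> clock=56. purged={c.com}
lookup c.com: not in cache (expired or never inserted)

Answer: NXDOMAIN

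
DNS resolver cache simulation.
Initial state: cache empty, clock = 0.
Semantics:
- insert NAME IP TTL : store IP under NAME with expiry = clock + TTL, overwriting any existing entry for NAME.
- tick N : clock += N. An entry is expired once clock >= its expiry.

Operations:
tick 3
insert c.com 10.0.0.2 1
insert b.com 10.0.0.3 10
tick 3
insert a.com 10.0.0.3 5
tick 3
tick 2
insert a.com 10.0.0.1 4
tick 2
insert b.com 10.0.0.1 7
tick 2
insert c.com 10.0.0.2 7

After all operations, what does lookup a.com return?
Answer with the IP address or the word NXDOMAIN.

Op 1: tick 3 -> clock=3.
Op 2: insert c.com -> 10.0.0.2 (expiry=3+1=4). clock=3
Op 3: insert b.com -> 10.0.0.3 (expiry=3+10=13). clock=3
Op 4: tick 3 -> clock=6. purged={c.com}
Op 5: insert a.com -> 10.0.0.3 (expiry=6+5=11). clock=6
Op 6: tick 3 -> clock=9.
Op 7: tick 2 -> clock=11. purged={a.com}
Op 8: insert a.com -> 10.0.0.1 (expiry=11+4=15). clock=11
Op 9: tick 2 -> clock=13. purged={b.com}
Op 10: insert b.com -> 10.0.0.1 (expiry=13+7=20). clock=13
Op 11: tick 2 -> clock=15. purged={a.com}
Op 12: insert c.com -> 10.0.0.2 (expiry=15+7=22). clock=15
lookup a.com: not in cache (expired or never inserted)

Answer: NXDOMAIN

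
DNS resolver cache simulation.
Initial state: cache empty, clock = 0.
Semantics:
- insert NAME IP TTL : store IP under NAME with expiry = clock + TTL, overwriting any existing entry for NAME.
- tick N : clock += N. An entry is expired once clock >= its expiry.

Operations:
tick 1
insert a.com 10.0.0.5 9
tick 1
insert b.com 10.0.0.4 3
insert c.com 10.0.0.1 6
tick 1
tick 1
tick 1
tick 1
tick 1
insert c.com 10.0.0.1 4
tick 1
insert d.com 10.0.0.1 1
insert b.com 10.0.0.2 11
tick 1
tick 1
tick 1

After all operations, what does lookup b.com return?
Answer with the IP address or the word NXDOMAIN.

Op 1: tick 1 -> clock=1.
Op 2: insert a.com -> 10.0.0.5 (expiry=1+9=10). clock=1
Op 3: tick 1 -> clock=2.
Op 4: insert b.com -> 10.0.0.4 (expiry=2+3=5). clock=2
Op 5: insert c.com -> 10.0.0.1 (expiry=2+6=8). clock=2
Op 6: tick 1 -> clock=3.
Op 7: tick 1 -> clock=4.
Op 8: tick 1 -> clock=5. purged={b.com}
Op 9: tick 1 -> clock=6.
Op 10: tick 1 -> clock=7.
Op 11: insert c.com -> 10.0.0.1 (expiry=7+4=11). clock=7
Op 12: tick 1 -> clock=8.
Op 13: insert d.com -> 10.0.0.1 (expiry=8+1=9). clock=8
Op 14: insert b.com -> 10.0.0.2 (expiry=8+11=19). clock=8
Op 15: tick 1 -> clock=9. purged={d.com}
Op 16: tick 1 -> clock=10. purged={a.com}
Op 17: tick 1 -> clock=11. purged={c.com}
lookup b.com: present, ip=10.0.0.2 expiry=19 > clock=11

Answer: 10.0.0.2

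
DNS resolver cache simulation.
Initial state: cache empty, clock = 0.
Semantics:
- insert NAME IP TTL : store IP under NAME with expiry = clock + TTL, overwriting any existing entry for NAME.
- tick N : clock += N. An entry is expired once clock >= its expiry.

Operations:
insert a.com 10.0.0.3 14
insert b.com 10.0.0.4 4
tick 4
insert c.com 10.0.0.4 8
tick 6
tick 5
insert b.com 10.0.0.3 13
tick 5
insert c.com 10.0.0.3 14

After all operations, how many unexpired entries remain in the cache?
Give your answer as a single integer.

Answer: 2

Derivation:
Op 1: insert a.com -> 10.0.0.3 (expiry=0+14=14). clock=0
Op 2: insert b.com -> 10.0.0.4 (expiry=0+4=4). clock=0
Op 3: tick 4 -> clock=4. purged={b.com}
Op 4: insert c.com -> 10.0.0.4 (expiry=4+8=12). clock=4
Op 5: tick 6 -> clock=10.
Op 6: tick 5 -> clock=15. purged={a.com,c.com}
Op 7: insert b.com -> 10.0.0.3 (expiry=15+13=28). clock=15
Op 8: tick 5 -> clock=20.
Op 9: insert c.com -> 10.0.0.3 (expiry=20+14=34). clock=20
Final cache (unexpired): {b.com,c.com} -> size=2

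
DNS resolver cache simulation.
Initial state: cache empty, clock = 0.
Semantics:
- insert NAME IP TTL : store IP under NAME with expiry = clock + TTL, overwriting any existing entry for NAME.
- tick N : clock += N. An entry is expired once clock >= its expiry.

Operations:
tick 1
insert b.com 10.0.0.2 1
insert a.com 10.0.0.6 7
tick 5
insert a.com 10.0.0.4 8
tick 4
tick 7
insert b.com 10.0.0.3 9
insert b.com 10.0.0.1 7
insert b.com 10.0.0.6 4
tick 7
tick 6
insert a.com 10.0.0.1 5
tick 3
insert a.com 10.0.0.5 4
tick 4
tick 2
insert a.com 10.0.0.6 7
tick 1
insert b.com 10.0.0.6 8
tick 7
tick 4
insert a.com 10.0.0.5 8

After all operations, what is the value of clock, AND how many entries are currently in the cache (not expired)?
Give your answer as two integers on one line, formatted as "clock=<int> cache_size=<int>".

Op 1: tick 1 -> clock=1.
Op 2: insert b.com -> 10.0.0.2 (expiry=1+1=2). clock=1
Op 3: insert a.com -> 10.0.0.6 (expiry=1+7=8). clock=1
Op 4: tick 5 -> clock=6. purged={b.com}
Op 5: insert a.com -> 10.0.0.4 (expiry=6+8=14). clock=6
Op 6: tick 4 -> clock=10.
Op 7: tick 7 -> clock=17. purged={a.com}
Op 8: insert b.com -> 10.0.0.3 (expiry=17+9=26). clock=17
Op 9: insert b.com -> 10.0.0.1 (expiry=17+7=24). clock=17
Op 10: insert b.com -> 10.0.0.6 (expiry=17+4=21). clock=17
Op 11: tick 7 -> clock=24. purged={b.com}
Op 12: tick 6 -> clock=30.
Op 13: insert a.com -> 10.0.0.1 (expiry=30+5=35). clock=30
Op 14: tick 3 -> clock=33.
Op 15: insert a.com -> 10.0.0.5 (expiry=33+4=37). clock=33
Op 16: tick 4 -> clock=37. purged={a.com}
Op 17: tick 2 -> clock=39.
Op 18: insert a.com -> 10.0.0.6 (expiry=39+7=46). clock=39
Op 19: tick 1 -> clock=40.
Op 20: insert b.com -> 10.0.0.6 (expiry=40+8=48). clock=40
Op 21: tick 7 -> clock=47. purged={a.com}
Op 22: tick 4 -> clock=51. purged={b.com}
Op 23: insert a.com -> 10.0.0.5 (expiry=51+8=59). clock=51
Final clock = 51
Final cache (unexpired): {a.com} -> size=1

Answer: clock=51 cache_size=1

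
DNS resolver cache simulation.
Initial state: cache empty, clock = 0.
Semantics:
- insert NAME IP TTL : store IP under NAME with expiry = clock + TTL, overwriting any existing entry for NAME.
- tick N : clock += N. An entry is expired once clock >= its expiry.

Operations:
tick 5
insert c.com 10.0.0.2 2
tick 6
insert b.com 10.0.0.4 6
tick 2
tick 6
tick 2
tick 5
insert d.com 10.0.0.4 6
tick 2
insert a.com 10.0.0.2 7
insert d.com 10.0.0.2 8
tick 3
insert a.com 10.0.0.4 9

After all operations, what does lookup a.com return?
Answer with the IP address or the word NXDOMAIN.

Answer: 10.0.0.4

Derivation:
Op 1: tick 5 -> clock=5.
Op 2: insert c.com -> 10.0.0.2 (expiry=5+2=7). clock=5
Op 3: tick 6 -> clock=11. purged={c.com}
Op 4: insert b.com -> 10.0.0.4 (expiry=11+6=17). clock=11
Op 5: tick 2 -> clock=13.
Op 6: tick 6 -> clock=19. purged={b.com}
Op 7: tick 2 -> clock=21.
Op 8: tick 5 -> clock=26.
Op 9: insert d.com -> 10.0.0.4 (expiry=26+6=32). clock=26
Op 10: tick 2 -> clock=28.
Op 11: insert a.com -> 10.0.0.2 (expiry=28+7=35). clock=28
Op 12: insert d.com -> 10.0.0.2 (expiry=28+8=36). clock=28
Op 13: tick 3 -> clock=31.
Op 14: insert a.com -> 10.0.0.4 (expiry=31+9=40). clock=31
lookup a.com: present, ip=10.0.0.4 expiry=40 > clock=31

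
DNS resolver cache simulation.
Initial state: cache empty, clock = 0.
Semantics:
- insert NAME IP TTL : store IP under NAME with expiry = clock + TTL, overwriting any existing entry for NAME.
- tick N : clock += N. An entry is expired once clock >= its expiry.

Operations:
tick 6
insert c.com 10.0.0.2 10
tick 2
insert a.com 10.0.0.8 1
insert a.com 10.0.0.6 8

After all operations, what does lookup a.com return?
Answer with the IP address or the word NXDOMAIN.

Op 1: tick 6 -> clock=6.
Op 2: insert c.com -> 10.0.0.2 (expiry=6+10=16). clock=6
Op 3: tick 2 -> clock=8.
Op 4: insert a.com -> 10.0.0.8 (expiry=8+1=9). clock=8
Op 5: insert a.com -> 10.0.0.6 (expiry=8+8=16). clock=8
lookup a.com: present, ip=10.0.0.6 expiry=16 > clock=8

Answer: 10.0.0.6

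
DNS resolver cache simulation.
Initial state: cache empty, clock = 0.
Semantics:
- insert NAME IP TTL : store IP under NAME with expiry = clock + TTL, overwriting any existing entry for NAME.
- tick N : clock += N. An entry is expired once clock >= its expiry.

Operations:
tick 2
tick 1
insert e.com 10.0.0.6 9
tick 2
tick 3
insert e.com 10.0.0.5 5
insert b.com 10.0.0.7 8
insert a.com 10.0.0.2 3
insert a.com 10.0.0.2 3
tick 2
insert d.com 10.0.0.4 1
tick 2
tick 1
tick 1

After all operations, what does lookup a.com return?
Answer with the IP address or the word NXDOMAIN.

Op 1: tick 2 -> clock=2.
Op 2: tick 1 -> clock=3.
Op 3: insert e.com -> 10.0.0.6 (expiry=3+9=12). clock=3
Op 4: tick 2 -> clock=5.
Op 5: tick 3 -> clock=8.
Op 6: insert e.com -> 10.0.0.5 (expiry=8+5=13). clock=8
Op 7: insert b.com -> 10.0.0.7 (expiry=8+8=16). clock=8
Op 8: insert a.com -> 10.0.0.2 (expiry=8+3=11). clock=8
Op 9: insert a.com -> 10.0.0.2 (expiry=8+3=11). clock=8
Op 10: tick 2 -> clock=10.
Op 11: insert d.com -> 10.0.0.4 (expiry=10+1=11). clock=10
Op 12: tick 2 -> clock=12. purged={a.com,d.com}
Op 13: tick 1 -> clock=13. purged={e.com}
Op 14: tick 1 -> clock=14.
lookup a.com: not in cache (expired or never inserted)

Answer: NXDOMAIN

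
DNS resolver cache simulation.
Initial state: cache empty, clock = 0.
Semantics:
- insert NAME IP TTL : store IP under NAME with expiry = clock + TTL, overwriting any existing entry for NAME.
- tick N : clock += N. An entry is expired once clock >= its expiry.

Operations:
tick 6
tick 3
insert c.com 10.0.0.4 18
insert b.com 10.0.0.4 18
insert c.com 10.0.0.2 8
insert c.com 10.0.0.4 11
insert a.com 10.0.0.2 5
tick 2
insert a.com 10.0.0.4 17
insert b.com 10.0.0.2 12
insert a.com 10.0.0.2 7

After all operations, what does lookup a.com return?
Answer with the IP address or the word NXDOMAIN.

Answer: 10.0.0.2

Derivation:
Op 1: tick 6 -> clock=6.
Op 2: tick 3 -> clock=9.
Op 3: insert c.com -> 10.0.0.4 (expiry=9+18=27). clock=9
Op 4: insert b.com -> 10.0.0.4 (expiry=9+18=27). clock=9
Op 5: insert c.com -> 10.0.0.2 (expiry=9+8=17). clock=9
Op 6: insert c.com -> 10.0.0.4 (expiry=9+11=20). clock=9
Op 7: insert a.com -> 10.0.0.2 (expiry=9+5=14). clock=9
Op 8: tick 2 -> clock=11.
Op 9: insert a.com -> 10.0.0.4 (expiry=11+17=28). clock=11
Op 10: insert b.com -> 10.0.0.2 (expiry=11+12=23). clock=11
Op 11: insert a.com -> 10.0.0.2 (expiry=11+7=18). clock=11
lookup a.com: present, ip=10.0.0.2 expiry=18 > clock=11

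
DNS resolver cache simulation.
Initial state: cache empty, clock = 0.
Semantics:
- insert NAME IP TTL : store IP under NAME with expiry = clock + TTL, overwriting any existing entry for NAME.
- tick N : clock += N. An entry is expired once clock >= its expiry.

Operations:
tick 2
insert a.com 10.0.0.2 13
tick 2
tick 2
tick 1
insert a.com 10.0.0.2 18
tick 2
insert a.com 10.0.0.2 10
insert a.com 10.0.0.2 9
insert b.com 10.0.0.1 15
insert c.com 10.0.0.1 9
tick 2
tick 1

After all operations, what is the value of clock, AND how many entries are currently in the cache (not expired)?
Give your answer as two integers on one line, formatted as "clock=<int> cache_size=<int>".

Op 1: tick 2 -> clock=2.
Op 2: insert a.com -> 10.0.0.2 (expiry=2+13=15). clock=2
Op 3: tick 2 -> clock=4.
Op 4: tick 2 -> clock=6.
Op 5: tick 1 -> clock=7.
Op 6: insert a.com -> 10.0.0.2 (expiry=7+18=25). clock=7
Op 7: tick 2 -> clock=9.
Op 8: insert a.com -> 10.0.0.2 (expiry=9+10=19). clock=9
Op 9: insert a.com -> 10.0.0.2 (expiry=9+9=18). clock=9
Op 10: insert b.com -> 10.0.0.1 (expiry=9+15=24). clock=9
Op 11: insert c.com -> 10.0.0.1 (expiry=9+9=18). clock=9
Op 12: tick 2 -> clock=11.
Op 13: tick 1 -> clock=12.
Final clock = 12
Final cache (unexpired): {a.com,b.com,c.com} -> size=3

Answer: clock=12 cache_size=3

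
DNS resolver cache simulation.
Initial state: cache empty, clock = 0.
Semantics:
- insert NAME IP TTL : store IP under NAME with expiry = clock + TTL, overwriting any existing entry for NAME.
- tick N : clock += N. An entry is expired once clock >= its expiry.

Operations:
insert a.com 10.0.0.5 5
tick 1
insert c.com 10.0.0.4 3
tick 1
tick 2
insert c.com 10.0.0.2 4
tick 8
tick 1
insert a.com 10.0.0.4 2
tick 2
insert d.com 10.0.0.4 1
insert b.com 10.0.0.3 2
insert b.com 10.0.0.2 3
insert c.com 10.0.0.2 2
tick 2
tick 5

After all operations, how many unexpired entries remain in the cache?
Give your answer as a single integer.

Op 1: insert a.com -> 10.0.0.5 (expiry=0+5=5). clock=0
Op 2: tick 1 -> clock=1.
Op 3: insert c.com -> 10.0.0.4 (expiry=1+3=4). clock=1
Op 4: tick 1 -> clock=2.
Op 5: tick 2 -> clock=4. purged={c.com}
Op 6: insert c.com -> 10.0.0.2 (expiry=4+4=8). clock=4
Op 7: tick 8 -> clock=12. purged={a.com,c.com}
Op 8: tick 1 -> clock=13.
Op 9: insert a.com -> 10.0.0.4 (expiry=13+2=15). clock=13
Op 10: tick 2 -> clock=15. purged={a.com}
Op 11: insert d.com -> 10.0.0.4 (expiry=15+1=16). clock=15
Op 12: insert b.com -> 10.0.0.3 (expiry=15+2=17). clock=15
Op 13: insert b.com -> 10.0.0.2 (expiry=15+3=18). clock=15
Op 14: insert c.com -> 10.0.0.2 (expiry=15+2=17). clock=15
Op 15: tick 2 -> clock=17. purged={c.com,d.com}
Op 16: tick 5 -> clock=22. purged={b.com}
Final cache (unexpired): {} -> size=0

Answer: 0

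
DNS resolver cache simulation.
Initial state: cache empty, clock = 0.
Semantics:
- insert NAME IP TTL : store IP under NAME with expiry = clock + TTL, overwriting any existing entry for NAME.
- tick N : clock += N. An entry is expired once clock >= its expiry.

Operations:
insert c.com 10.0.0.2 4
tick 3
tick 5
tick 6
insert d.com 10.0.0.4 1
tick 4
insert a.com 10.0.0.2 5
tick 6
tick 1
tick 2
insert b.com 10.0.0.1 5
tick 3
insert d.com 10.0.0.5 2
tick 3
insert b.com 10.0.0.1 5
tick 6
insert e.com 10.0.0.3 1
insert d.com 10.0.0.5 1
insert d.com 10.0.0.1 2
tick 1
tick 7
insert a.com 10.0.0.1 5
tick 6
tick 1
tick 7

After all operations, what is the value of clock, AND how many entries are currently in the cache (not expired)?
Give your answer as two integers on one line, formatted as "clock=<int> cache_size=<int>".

Answer: clock=61 cache_size=0

Derivation:
Op 1: insert c.com -> 10.0.0.2 (expiry=0+4=4). clock=0
Op 2: tick 3 -> clock=3.
Op 3: tick 5 -> clock=8. purged={c.com}
Op 4: tick 6 -> clock=14.
Op 5: insert d.com -> 10.0.0.4 (expiry=14+1=15). clock=14
Op 6: tick 4 -> clock=18. purged={d.com}
Op 7: insert a.com -> 10.0.0.2 (expiry=18+5=23). clock=18
Op 8: tick 6 -> clock=24. purged={a.com}
Op 9: tick 1 -> clock=25.
Op 10: tick 2 -> clock=27.
Op 11: insert b.com -> 10.0.0.1 (expiry=27+5=32). clock=27
Op 12: tick 3 -> clock=30.
Op 13: insert d.com -> 10.0.0.5 (expiry=30+2=32). clock=30
Op 14: tick 3 -> clock=33. purged={b.com,d.com}
Op 15: insert b.com -> 10.0.0.1 (expiry=33+5=38). clock=33
Op 16: tick 6 -> clock=39. purged={b.com}
Op 17: insert e.com -> 10.0.0.3 (expiry=39+1=40). clock=39
Op 18: insert d.com -> 10.0.0.5 (expiry=39+1=40). clock=39
Op 19: insert d.com -> 10.0.0.1 (expiry=39+2=41). clock=39
Op 20: tick 1 -> clock=40. purged={e.com}
Op 21: tick 7 -> clock=47. purged={d.com}
Op 22: insert a.com -> 10.0.0.1 (expiry=47+5=52). clock=47
Op 23: tick 6 -> clock=53. purged={a.com}
Op 24: tick 1 -> clock=54.
Op 25: tick 7 -> clock=61.
Final clock = 61
Final cache (unexpired): {} -> size=0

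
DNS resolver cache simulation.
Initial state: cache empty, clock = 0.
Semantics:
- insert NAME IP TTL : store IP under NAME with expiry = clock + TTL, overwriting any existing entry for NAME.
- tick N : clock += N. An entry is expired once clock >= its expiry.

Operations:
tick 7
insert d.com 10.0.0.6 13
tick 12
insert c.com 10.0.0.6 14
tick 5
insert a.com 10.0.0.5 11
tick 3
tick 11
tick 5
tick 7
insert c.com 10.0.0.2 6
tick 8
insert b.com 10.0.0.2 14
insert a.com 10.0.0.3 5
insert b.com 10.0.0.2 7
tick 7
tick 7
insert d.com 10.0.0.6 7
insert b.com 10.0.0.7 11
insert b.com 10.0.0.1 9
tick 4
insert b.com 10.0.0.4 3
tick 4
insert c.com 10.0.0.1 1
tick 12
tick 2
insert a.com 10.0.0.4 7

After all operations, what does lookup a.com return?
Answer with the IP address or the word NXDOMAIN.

Op 1: tick 7 -> clock=7.
Op 2: insert d.com -> 10.0.0.6 (expiry=7+13=20). clock=7
Op 3: tick 12 -> clock=19.
Op 4: insert c.com -> 10.0.0.6 (expiry=19+14=33). clock=19
Op 5: tick 5 -> clock=24. purged={d.com}
Op 6: insert a.com -> 10.0.0.5 (expiry=24+11=35). clock=24
Op 7: tick 3 -> clock=27.
Op 8: tick 11 -> clock=38. purged={a.com,c.com}
Op 9: tick 5 -> clock=43.
Op 10: tick 7 -> clock=50.
Op 11: insert c.com -> 10.0.0.2 (expiry=50+6=56). clock=50
Op 12: tick 8 -> clock=58. purged={c.com}
Op 13: insert b.com -> 10.0.0.2 (expiry=58+14=72). clock=58
Op 14: insert a.com -> 10.0.0.3 (expiry=58+5=63). clock=58
Op 15: insert b.com -> 10.0.0.2 (expiry=58+7=65). clock=58
Op 16: tick 7 -> clock=65. purged={a.com,b.com}
Op 17: tick 7 -> clock=72.
Op 18: insert d.com -> 10.0.0.6 (expiry=72+7=79). clock=72
Op 19: insert b.com -> 10.0.0.7 (expiry=72+11=83). clock=72
Op 20: insert b.com -> 10.0.0.1 (expiry=72+9=81). clock=72
Op 21: tick 4 -> clock=76.
Op 22: insert b.com -> 10.0.0.4 (expiry=76+3=79). clock=76
Op 23: tick 4 -> clock=80. purged={b.com,d.com}
Op 24: insert c.com -> 10.0.0.1 (expiry=80+1=81). clock=80
Op 25: tick 12 -> clock=92. purged={c.com}
Op 26: tick 2 -> clock=94.
Op 27: insert a.com -> 10.0.0.4 (expiry=94+7=101). clock=94
lookup a.com: present, ip=10.0.0.4 expiry=101 > clock=94

Answer: 10.0.0.4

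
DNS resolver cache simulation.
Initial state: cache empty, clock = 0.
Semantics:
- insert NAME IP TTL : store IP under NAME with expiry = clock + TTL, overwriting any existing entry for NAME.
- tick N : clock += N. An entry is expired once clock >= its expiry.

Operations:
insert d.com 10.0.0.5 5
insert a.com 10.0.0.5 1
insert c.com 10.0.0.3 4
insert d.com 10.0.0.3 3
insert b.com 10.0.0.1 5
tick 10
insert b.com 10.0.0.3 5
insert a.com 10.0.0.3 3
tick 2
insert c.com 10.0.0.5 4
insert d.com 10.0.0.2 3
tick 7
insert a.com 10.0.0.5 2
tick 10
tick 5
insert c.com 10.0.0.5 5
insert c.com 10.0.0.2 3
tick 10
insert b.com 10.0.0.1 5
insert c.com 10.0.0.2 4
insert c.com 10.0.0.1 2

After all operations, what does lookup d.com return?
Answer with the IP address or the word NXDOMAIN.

Answer: NXDOMAIN

Derivation:
Op 1: insert d.com -> 10.0.0.5 (expiry=0+5=5). clock=0
Op 2: insert a.com -> 10.0.0.5 (expiry=0+1=1). clock=0
Op 3: insert c.com -> 10.0.0.3 (expiry=0+4=4). clock=0
Op 4: insert d.com -> 10.0.0.3 (expiry=0+3=3). clock=0
Op 5: insert b.com -> 10.0.0.1 (expiry=0+5=5). clock=0
Op 6: tick 10 -> clock=10. purged={a.com,b.com,c.com,d.com}
Op 7: insert b.com -> 10.0.0.3 (expiry=10+5=15). clock=10
Op 8: insert a.com -> 10.0.0.3 (expiry=10+3=13). clock=10
Op 9: tick 2 -> clock=12.
Op 10: insert c.com -> 10.0.0.5 (expiry=12+4=16). clock=12
Op 11: insert d.com -> 10.0.0.2 (expiry=12+3=15). clock=12
Op 12: tick 7 -> clock=19. purged={a.com,b.com,c.com,d.com}
Op 13: insert a.com -> 10.0.0.5 (expiry=19+2=21). clock=19
Op 14: tick 10 -> clock=29. purged={a.com}
Op 15: tick 5 -> clock=34.
Op 16: insert c.com -> 10.0.0.5 (expiry=34+5=39). clock=34
Op 17: insert c.com -> 10.0.0.2 (expiry=34+3=37). clock=34
Op 18: tick 10 -> clock=44. purged={c.com}
Op 19: insert b.com -> 10.0.0.1 (expiry=44+5=49). clock=44
Op 20: insert c.com -> 10.0.0.2 (expiry=44+4=48). clock=44
Op 21: insert c.com -> 10.0.0.1 (expiry=44+2=46). clock=44
lookup d.com: not in cache (expired or never inserted)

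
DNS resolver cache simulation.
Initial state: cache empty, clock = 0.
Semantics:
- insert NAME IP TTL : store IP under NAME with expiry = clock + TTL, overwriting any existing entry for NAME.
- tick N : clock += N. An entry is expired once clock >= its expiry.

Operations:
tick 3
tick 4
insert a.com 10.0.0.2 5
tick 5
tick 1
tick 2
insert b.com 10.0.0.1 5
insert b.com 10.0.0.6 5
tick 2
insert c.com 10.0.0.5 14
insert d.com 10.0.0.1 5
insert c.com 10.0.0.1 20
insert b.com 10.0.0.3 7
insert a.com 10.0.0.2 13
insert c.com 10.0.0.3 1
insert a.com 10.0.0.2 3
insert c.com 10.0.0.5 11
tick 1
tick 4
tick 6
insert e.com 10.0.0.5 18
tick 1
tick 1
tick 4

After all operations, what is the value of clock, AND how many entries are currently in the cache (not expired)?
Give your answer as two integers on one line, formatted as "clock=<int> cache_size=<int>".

Answer: clock=34 cache_size=1

Derivation:
Op 1: tick 3 -> clock=3.
Op 2: tick 4 -> clock=7.
Op 3: insert a.com -> 10.0.0.2 (expiry=7+5=12). clock=7
Op 4: tick 5 -> clock=12. purged={a.com}
Op 5: tick 1 -> clock=13.
Op 6: tick 2 -> clock=15.
Op 7: insert b.com -> 10.0.0.1 (expiry=15+5=20). clock=15
Op 8: insert b.com -> 10.0.0.6 (expiry=15+5=20). clock=15
Op 9: tick 2 -> clock=17.
Op 10: insert c.com -> 10.0.0.5 (expiry=17+14=31). clock=17
Op 11: insert d.com -> 10.0.0.1 (expiry=17+5=22). clock=17
Op 12: insert c.com -> 10.0.0.1 (expiry=17+20=37). clock=17
Op 13: insert b.com -> 10.0.0.3 (expiry=17+7=24). clock=17
Op 14: insert a.com -> 10.0.0.2 (expiry=17+13=30). clock=17
Op 15: insert c.com -> 10.0.0.3 (expiry=17+1=18). clock=17
Op 16: insert a.com -> 10.0.0.2 (expiry=17+3=20). clock=17
Op 17: insert c.com -> 10.0.0.5 (expiry=17+11=28). clock=17
Op 18: tick 1 -> clock=18.
Op 19: tick 4 -> clock=22. purged={a.com,d.com}
Op 20: tick 6 -> clock=28. purged={b.com,c.com}
Op 21: insert e.com -> 10.0.0.5 (expiry=28+18=46). clock=28
Op 22: tick 1 -> clock=29.
Op 23: tick 1 -> clock=30.
Op 24: tick 4 -> clock=34.
Final clock = 34
Final cache (unexpired): {e.com} -> size=1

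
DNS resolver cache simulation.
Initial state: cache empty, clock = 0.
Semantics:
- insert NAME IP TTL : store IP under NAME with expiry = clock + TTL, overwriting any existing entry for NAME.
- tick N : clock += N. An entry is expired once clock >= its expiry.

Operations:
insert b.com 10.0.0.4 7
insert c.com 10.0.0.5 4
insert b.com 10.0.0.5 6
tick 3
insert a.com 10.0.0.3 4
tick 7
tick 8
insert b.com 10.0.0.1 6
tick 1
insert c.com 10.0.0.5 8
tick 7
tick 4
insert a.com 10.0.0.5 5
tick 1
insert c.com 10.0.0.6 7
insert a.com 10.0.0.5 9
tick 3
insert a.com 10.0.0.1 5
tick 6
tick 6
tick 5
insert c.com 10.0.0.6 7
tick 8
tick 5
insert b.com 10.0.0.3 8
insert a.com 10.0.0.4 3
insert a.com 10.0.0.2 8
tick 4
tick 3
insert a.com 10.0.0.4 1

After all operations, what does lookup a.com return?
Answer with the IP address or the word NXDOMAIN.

Op 1: insert b.com -> 10.0.0.4 (expiry=0+7=7). clock=0
Op 2: insert c.com -> 10.0.0.5 (expiry=0+4=4). clock=0
Op 3: insert b.com -> 10.0.0.5 (expiry=0+6=6). clock=0
Op 4: tick 3 -> clock=3.
Op 5: insert a.com -> 10.0.0.3 (expiry=3+4=7). clock=3
Op 6: tick 7 -> clock=10. purged={a.com,b.com,c.com}
Op 7: tick 8 -> clock=18.
Op 8: insert b.com -> 10.0.0.1 (expiry=18+6=24). clock=18
Op 9: tick 1 -> clock=19.
Op 10: insert c.com -> 10.0.0.5 (expiry=19+8=27). clock=19
Op 11: tick 7 -> clock=26. purged={b.com}
Op 12: tick 4 -> clock=30. purged={c.com}
Op 13: insert a.com -> 10.0.0.5 (expiry=30+5=35). clock=30
Op 14: tick 1 -> clock=31.
Op 15: insert c.com -> 10.0.0.6 (expiry=31+7=38). clock=31
Op 16: insert a.com -> 10.0.0.5 (expiry=31+9=40). clock=31
Op 17: tick 3 -> clock=34.
Op 18: insert a.com -> 10.0.0.1 (expiry=34+5=39). clock=34
Op 19: tick 6 -> clock=40. purged={a.com,c.com}
Op 20: tick 6 -> clock=46.
Op 21: tick 5 -> clock=51.
Op 22: insert c.com -> 10.0.0.6 (expiry=51+7=58). clock=51
Op 23: tick 8 -> clock=59. purged={c.com}
Op 24: tick 5 -> clock=64.
Op 25: insert b.com -> 10.0.0.3 (expiry=64+8=72). clock=64
Op 26: insert a.com -> 10.0.0.4 (expiry=64+3=67). clock=64
Op 27: insert a.com -> 10.0.0.2 (expiry=64+8=72). clock=64
Op 28: tick 4 -> clock=68.
Op 29: tick 3 -> clock=71.
Op 30: insert a.com -> 10.0.0.4 (expiry=71+1=72). clock=71
lookup a.com: present, ip=10.0.0.4 expiry=72 > clock=71

Answer: 10.0.0.4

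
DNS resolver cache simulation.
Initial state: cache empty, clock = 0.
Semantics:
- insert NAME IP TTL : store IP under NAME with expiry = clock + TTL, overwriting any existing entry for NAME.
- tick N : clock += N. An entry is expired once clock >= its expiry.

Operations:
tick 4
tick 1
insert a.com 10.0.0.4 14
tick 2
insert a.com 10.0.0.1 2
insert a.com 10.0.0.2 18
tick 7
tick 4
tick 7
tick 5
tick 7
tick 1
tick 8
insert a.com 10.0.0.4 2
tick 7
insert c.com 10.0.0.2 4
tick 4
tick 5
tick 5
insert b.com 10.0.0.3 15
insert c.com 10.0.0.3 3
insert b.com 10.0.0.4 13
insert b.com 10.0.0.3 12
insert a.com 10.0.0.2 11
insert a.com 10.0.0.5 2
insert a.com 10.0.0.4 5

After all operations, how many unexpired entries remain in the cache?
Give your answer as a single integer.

Op 1: tick 4 -> clock=4.
Op 2: tick 1 -> clock=5.
Op 3: insert a.com -> 10.0.0.4 (expiry=5+14=19). clock=5
Op 4: tick 2 -> clock=7.
Op 5: insert a.com -> 10.0.0.1 (expiry=7+2=9). clock=7
Op 6: insert a.com -> 10.0.0.2 (expiry=7+18=25). clock=7
Op 7: tick 7 -> clock=14.
Op 8: tick 4 -> clock=18.
Op 9: tick 7 -> clock=25. purged={a.com}
Op 10: tick 5 -> clock=30.
Op 11: tick 7 -> clock=37.
Op 12: tick 1 -> clock=38.
Op 13: tick 8 -> clock=46.
Op 14: insert a.com -> 10.0.0.4 (expiry=46+2=48). clock=46
Op 15: tick 7 -> clock=53. purged={a.com}
Op 16: insert c.com -> 10.0.0.2 (expiry=53+4=57). clock=53
Op 17: tick 4 -> clock=57. purged={c.com}
Op 18: tick 5 -> clock=62.
Op 19: tick 5 -> clock=67.
Op 20: insert b.com -> 10.0.0.3 (expiry=67+15=82). clock=67
Op 21: insert c.com -> 10.0.0.3 (expiry=67+3=70). clock=67
Op 22: insert b.com -> 10.0.0.4 (expiry=67+13=80). clock=67
Op 23: insert b.com -> 10.0.0.3 (expiry=67+12=79). clock=67
Op 24: insert a.com -> 10.0.0.2 (expiry=67+11=78). clock=67
Op 25: insert a.com -> 10.0.0.5 (expiry=67+2=69). clock=67
Op 26: insert a.com -> 10.0.0.4 (expiry=67+5=72). clock=67
Final cache (unexpired): {a.com,b.com,c.com} -> size=3

Answer: 3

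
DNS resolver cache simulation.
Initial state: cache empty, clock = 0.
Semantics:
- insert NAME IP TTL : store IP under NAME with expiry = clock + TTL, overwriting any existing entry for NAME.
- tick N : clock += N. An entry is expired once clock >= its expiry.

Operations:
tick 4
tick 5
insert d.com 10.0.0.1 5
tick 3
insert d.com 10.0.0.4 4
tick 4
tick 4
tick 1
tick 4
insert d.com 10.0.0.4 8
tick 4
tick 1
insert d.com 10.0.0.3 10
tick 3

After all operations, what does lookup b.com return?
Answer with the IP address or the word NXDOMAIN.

Answer: NXDOMAIN

Derivation:
Op 1: tick 4 -> clock=4.
Op 2: tick 5 -> clock=9.
Op 3: insert d.com -> 10.0.0.1 (expiry=9+5=14). clock=9
Op 4: tick 3 -> clock=12.
Op 5: insert d.com -> 10.0.0.4 (expiry=12+4=16). clock=12
Op 6: tick 4 -> clock=16. purged={d.com}
Op 7: tick 4 -> clock=20.
Op 8: tick 1 -> clock=21.
Op 9: tick 4 -> clock=25.
Op 10: insert d.com -> 10.0.0.4 (expiry=25+8=33). clock=25
Op 11: tick 4 -> clock=29.
Op 12: tick 1 -> clock=30.
Op 13: insert d.com -> 10.0.0.3 (expiry=30+10=40). clock=30
Op 14: tick 3 -> clock=33.
lookup b.com: not in cache (expired or never inserted)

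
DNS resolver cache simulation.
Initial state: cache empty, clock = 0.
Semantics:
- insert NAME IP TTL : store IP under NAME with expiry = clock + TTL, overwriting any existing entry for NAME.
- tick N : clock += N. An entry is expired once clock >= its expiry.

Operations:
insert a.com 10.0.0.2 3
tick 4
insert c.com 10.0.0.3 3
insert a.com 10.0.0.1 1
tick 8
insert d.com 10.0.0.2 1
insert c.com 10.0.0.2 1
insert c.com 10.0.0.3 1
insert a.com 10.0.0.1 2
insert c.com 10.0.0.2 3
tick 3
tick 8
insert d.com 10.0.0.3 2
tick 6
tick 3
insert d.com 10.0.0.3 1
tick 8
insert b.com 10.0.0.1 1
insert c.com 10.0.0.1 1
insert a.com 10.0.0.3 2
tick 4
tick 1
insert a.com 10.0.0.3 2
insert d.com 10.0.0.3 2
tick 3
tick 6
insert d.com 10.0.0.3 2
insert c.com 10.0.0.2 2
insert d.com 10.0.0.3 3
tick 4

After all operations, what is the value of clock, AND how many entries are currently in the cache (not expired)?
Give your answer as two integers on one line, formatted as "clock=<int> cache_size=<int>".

Op 1: insert a.com -> 10.0.0.2 (expiry=0+3=3). clock=0
Op 2: tick 4 -> clock=4. purged={a.com}
Op 3: insert c.com -> 10.0.0.3 (expiry=4+3=7). clock=4
Op 4: insert a.com -> 10.0.0.1 (expiry=4+1=5). clock=4
Op 5: tick 8 -> clock=12. purged={a.com,c.com}
Op 6: insert d.com -> 10.0.0.2 (expiry=12+1=13). clock=12
Op 7: insert c.com -> 10.0.0.2 (expiry=12+1=13). clock=12
Op 8: insert c.com -> 10.0.0.3 (expiry=12+1=13). clock=12
Op 9: insert a.com -> 10.0.0.1 (expiry=12+2=14). clock=12
Op 10: insert c.com -> 10.0.0.2 (expiry=12+3=15). clock=12
Op 11: tick 3 -> clock=15. purged={a.com,c.com,d.com}
Op 12: tick 8 -> clock=23.
Op 13: insert d.com -> 10.0.0.3 (expiry=23+2=25). clock=23
Op 14: tick 6 -> clock=29. purged={d.com}
Op 15: tick 3 -> clock=32.
Op 16: insert d.com -> 10.0.0.3 (expiry=32+1=33). clock=32
Op 17: tick 8 -> clock=40. purged={d.com}
Op 18: insert b.com -> 10.0.0.1 (expiry=40+1=41). clock=40
Op 19: insert c.com -> 10.0.0.1 (expiry=40+1=41). clock=40
Op 20: insert a.com -> 10.0.0.3 (expiry=40+2=42). clock=40
Op 21: tick 4 -> clock=44. purged={a.com,b.com,c.com}
Op 22: tick 1 -> clock=45.
Op 23: insert a.com -> 10.0.0.3 (expiry=45+2=47). clock=45
Op 24: insert d.com -> 10.0.0.3 (expiry=45+2=47). clock=45
Op 25: tick 3 -> clock=48. purged={a.com,d.com}
Op 26: tick 6 -> clock=54.
Op 27: insert d.com -> 10.0.0.3 (expiry=54+2=56). clock=54
Op 28: insert c.com -> 10.0.0.2 (expiry=54+2=56). clock=54
Op 29: insert d.com -> 10.0.0.3 (expiry=54+3=57). clock=54
Op 30: tick 4 -> clock=58. purged={c.com,d.com}
Final clock = 58
Final cache (unexpired): {} -> size=0

Answer: clock=58 cache_size=0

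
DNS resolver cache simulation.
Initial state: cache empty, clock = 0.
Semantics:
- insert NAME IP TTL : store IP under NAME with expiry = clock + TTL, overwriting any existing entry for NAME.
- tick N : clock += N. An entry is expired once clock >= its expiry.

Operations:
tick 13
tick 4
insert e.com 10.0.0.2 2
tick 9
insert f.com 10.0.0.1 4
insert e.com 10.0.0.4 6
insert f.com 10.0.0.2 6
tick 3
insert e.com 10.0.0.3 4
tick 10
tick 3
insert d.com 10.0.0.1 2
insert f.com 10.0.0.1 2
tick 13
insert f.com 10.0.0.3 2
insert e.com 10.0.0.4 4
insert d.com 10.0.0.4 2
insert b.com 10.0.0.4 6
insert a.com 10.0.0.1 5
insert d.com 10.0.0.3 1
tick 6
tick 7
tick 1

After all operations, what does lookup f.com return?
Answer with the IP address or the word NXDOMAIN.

Answer: NXDOMAIN

Derivation:
Op 1: tick 13 -> clock=13.
Op 2: tick 4 -> clock=17.
Op 3: insert e.com -> 10.0.0.2 (expiry=17+2=19). clock=17
Op 4: tick 9 -> clock=26. purged={e.com}
Op 5: insert f.com -> 10.0.0.1 (expiry=26+4=30). clock=26
Op 6: insert e.com -> 10.0.0.4 (expiry=26+6=32). clock=26
Op 7: insert f.com -> 10.0.0.2 (expiry=26+6=32). clock=26
Op 8: tick 3 -> clock=29.
Op 9: insert e.com -> 10.0.0.3 (expiry=29+4=33). clock=29
Op 10: tick 10 -> clock=39. purged={e.com,f.com}
Op 11: tick 3 -> clock=42.
Op 12: insert d.com -> 10.0.0.1 (expiry=42+2=44). clock=42
Op 13: insert f.com -> 10.0.0.1 (expiry=42+2=44). clock=42
Op 14: tick 13 -> clock=55. purged={d.com,f.com}
Op 15: insert f.com -> 10.0.0.3 (expiry=55+2=57). clock=55
Op 16: insert e.com -> 10.0.0.4 (expiry=55+4=59). clock=55
Op 17: insert d.com -> 10.0.0.4 (expiry=55+2=57). clock=55
Op 18: insert b.com -> 10.0.0.4 (expiry=55+6=61). clock=55
Op 19: insert a.com -> 10.0.0.1 (expiry=55+5=60). clock=55
Op 20: insert d.com -> 10.0.0.3 (expiry=55+1=56). clock=55
Op 21: tick 6 -> clock=61. purged={a.com,b.com,d.com,e.com,f.com}
Op 22: tick 7 -> clock=68.
Op 23: tick 1 -> clock=69.
lookup f.com: not in cache (expired or never inserted)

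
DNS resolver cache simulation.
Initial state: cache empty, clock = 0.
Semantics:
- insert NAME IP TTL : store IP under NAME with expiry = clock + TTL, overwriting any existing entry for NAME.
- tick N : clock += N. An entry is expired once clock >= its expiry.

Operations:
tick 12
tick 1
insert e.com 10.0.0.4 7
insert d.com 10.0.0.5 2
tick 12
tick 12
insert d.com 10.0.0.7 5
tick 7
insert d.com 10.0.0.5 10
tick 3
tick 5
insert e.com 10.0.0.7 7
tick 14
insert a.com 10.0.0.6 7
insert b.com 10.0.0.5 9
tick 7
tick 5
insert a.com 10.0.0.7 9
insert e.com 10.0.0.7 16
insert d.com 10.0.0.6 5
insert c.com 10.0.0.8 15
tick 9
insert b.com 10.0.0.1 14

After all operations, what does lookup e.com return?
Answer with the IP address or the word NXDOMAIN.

Answer: 10.0.0.7

Derivation:
Op 1: tick 12 -> clock=12.
Op 2: tick 1 -> clock=13.
Op 3: insert e.com -> 10.0.0.4 (expiry=13+7=20). clock=13
Op 4: insert d.com -> 10.0.0.5 (expiry=13+2=15). clock=13
Op 5: tick 12 -> clock=25. purged={d.com,e.com}
Op 6: tick 12 -> clock=37.
Op 7: insert d.com -> 10.0.0.7 (expiry=37+5=42). clock=37
Op 8: tick 7 -> clock=44. purged={d.com}
Op 9: insert d.com -> 10.0.0.5 (expiry=44+10=54). clock=44
Op 10: tick 3 -> clock=47.
Op 11: tick 5 -> clock=52.
Op 12: insert e.com -> 10.0.0.7 (expiry=52+7=59). clock=52
Op 13: tick 14 -> clock=66. purged={d.com,e.com}
Op 14: insert a.com -> 10.0.0.6 (expiry=66+7=73). clock=66
Op 15: insert b.com -> 10.0.0.5 (expiry=66+9=75). clock=66
Op 16: tick 7 -> clock=73. purged={a.com}
Op 17: tick 5 -> clock=78. purged={b.com}
Op 18: insert a.com -> 10.0.0.7 (expiry=78+9=87). clock=78
Op 19: insert e.com -> 10.0.0.7 (expiry=78+16=94). clock=78
Op 20: insert d.com -> 10.0.0.6 (expiry=78+5=83). clock=78
Op 21: insert c.com -> 10.0.0.8 (expiry=78+15=93). clock=78
Op 22: tick 9 -> clock=87. purged={a.com,d.com}
Op 23: insert b.com -> 10.0.0.1 (expiry=87+14=101). clock=87
lookup e.com: present, ip=10.0.0.7 expiry=94 > clock=87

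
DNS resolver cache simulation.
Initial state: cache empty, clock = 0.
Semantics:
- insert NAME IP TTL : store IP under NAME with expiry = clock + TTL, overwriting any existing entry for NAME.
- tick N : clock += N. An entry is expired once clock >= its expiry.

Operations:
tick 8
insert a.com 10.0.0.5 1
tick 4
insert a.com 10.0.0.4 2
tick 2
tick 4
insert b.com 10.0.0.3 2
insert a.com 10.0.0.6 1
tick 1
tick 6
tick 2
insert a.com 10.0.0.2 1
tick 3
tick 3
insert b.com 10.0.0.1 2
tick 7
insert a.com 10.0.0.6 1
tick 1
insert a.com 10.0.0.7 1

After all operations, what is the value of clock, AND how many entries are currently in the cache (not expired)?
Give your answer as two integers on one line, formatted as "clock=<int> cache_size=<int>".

Answer: clock=41 cache_size=1

Derivation:
Op 1: tick 8 -> clock=8.
Op 2: insert a.com -> 10.0.0.5 (expiry=8+1=9). clock=8
Op 3: tick 4 -> clock=12. purged={a.com}
Op 4: insert a.com -> 10.0.0.4 (expiry=12+2=14). clock=12
Op 5: tick 2 -> clock=14. purged={a.com}
Op 6: tick 4 -> clock=18.
Op 7: insert b.com -> 10.0.0.3 (expiry=18+2=20). clock=18
Op 8: insert a.com -> 10.0.0.6 (expiry=18+1=19). clock=18
Op 9: tick 1 -> clock=19. purged={a.com}
Op 10: tick 6 -> clock=25. purged={b.com}
Op 11: tick 2 -> clock=27.
Op 12: insert a.com -> 10.0.0.2 (expiry=27+1=28). clock=27
Op 13: tick 3 -> clock=30. purged={a.com}
Op 14: tick 3 -> clock=33.
Op 15: insert b.com -> 10.0.0.1 (expiry=33+2=35). clock=33
Op 16: tick 7 -> clock=40. purged={b.com}
Op 17: insert a.com -> 10.0.0.6 (expiry=40+1=41). clock=40
Op 18: tick 1 -> clock=41. purged={a.com}
Op 19: insert a.com -> 10.0.0.7 (expiry=41+1=42). clock=41
Final clock = 41
Final cache (unexpired): {a.com} -> size=1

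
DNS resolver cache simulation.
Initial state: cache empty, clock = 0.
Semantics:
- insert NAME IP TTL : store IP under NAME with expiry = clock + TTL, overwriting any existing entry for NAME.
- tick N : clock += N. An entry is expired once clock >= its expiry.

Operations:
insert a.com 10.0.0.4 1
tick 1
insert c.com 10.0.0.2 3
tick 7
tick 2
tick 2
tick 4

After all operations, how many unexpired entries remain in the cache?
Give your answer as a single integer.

Op 1: insert a.com -> 10.0.0.4 (expiry=0+1=1). clock=0
Op 2: tick 1 -> clock=1. purged={a.com}
Op 3: insert c.com -> 10.0.0.2 (expiry=1+3=4). clock=1
Op 4: tick 7 -> clock=8. purged={c.com}
Op 5: tick 2 -> clock=10.
Op 6: tick 2 -> clock=12.
Op 7: tick 4 -> clock=16.
Final cache (unexpired): {} -> size=0

Answer: 0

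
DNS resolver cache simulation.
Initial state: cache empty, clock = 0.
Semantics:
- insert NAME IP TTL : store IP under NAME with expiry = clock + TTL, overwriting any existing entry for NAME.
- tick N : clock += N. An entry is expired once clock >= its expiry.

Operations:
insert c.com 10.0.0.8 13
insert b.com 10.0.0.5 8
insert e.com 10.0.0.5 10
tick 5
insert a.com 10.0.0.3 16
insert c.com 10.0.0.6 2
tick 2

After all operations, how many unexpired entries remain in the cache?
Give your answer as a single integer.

Answer: 3

Derivation:
Op 1: insert c.com -> 10.0.0.8 (expiry=0+13=13). clock=0
Op 2: insert b.com -> 10.0.0.5 (expiry=0+8=8). clock=0
Op 3: insert e.com -> 10.0.0.5 (expiry=0+10=10). clock=0
Op 4: tick 5 -> clock=5.
Op 5: insert a.com -> 10.0.0.3 (expiry=5+16=21). clock=5
Op 6: insert c.com -> 10.0.0.6 (expiry=5+2=7). clock=5
Op 7: tick 2 -> clock=7. purged={c.com}
Final cache (unexpired): {a.com,b.com,e.com} -> size=3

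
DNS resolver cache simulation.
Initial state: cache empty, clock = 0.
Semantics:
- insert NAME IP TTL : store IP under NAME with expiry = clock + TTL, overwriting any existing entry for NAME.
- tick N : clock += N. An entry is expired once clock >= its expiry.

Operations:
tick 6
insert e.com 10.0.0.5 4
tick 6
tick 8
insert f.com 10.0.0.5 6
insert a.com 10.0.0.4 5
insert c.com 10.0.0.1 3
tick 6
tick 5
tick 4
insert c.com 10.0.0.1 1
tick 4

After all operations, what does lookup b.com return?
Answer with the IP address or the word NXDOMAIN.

Op 1: tick 6 -> clock=6.
Op 2: insert e.com -> 10.0.0.5 (expiry=6+4=10). clock=6
Op 3: tick 6 -> clock=12. purged={e.com}
Op 4: tick 8 -> clock=20.
Op 5: insert f.com -> 10.0.0.5 (expiry=20+6=26). clock=20
Op 6: insert a.com -> 10.0.0.4 (expiry=20+5=25). clock=20
Op 7: insert c.com -> 10.0.0.1 (expiry=20+3=23). clock=20
Op 8: tick 6 -> clock=26. purged={a.com,c.com,f.com}
Op 9: tick 5 -> clock=31.
Op 10: tick 4 -> clock=35.
Op 11: insert c.com -> 10.0.0.1 (expiry=35+1=36). clock=35
Op 12: tick 4 -> clock=39. purged={c.com}
lookup b.com: not in cache (expired or never inserted)

Answer: NXDOMAIN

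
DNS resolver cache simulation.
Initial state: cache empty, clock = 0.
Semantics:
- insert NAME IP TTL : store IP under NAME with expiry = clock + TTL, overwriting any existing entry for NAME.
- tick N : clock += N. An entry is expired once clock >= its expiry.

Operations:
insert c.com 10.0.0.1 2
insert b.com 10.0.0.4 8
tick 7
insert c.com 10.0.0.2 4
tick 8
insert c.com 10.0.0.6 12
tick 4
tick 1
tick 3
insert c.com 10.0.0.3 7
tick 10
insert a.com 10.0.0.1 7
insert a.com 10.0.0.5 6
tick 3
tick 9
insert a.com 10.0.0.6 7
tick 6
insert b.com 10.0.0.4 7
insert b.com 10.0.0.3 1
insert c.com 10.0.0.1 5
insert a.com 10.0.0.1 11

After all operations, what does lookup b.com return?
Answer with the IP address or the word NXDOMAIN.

Answer: 10.0.0.3

Derivation:
Op 1: insert c.com -> 10.0.0.1 (expiry=0+2=2). clock=0
Op 2: insert b.com -> 10.0.0.4 (expiry=0+8=8). clock=0
Op 3: tick 7 -> clock=7. purged={c.com}
Op 4: insert c.com -> 10.0.0.2 (expiry=7+4=11). clock=7
Op 5: tick 8 -> clock=15. purged={b.com,c.com}
Op 6: insert c.com -> 10.0.0.6 (expiry=15+12=27). clock=15
Op 7: tick 4 -> clock=19.
Op 8: tick 1 -> clock=20.
Op 9: tick 3 -> clock=23.
Op 10: insert c.com -> 10.0.0.3 (expiry=23+7=30). clock=23
Op 11: tick 10 -> clock=33. purged={c.com}
Op 12: insert a.com -> 10.0.0.1 (expiry=33+7=40). clock=33
Op 13: insert a.com -> 10.0.0.5 (expiry=33+6=39). clock=33
Op 14: tick 3 -> clock=36.
Op 15: tick 9 -> clock=45. purged={a.com}
Op 16: insert a.com -> 10.0.0.6 (expiry=45+7=52). clock=45
Op 17: tick 6 -> clock=51.
Op 18: insert b.com -> 10.0.0.4 (expiry=51+7=58). clock=51
Op 19: insert b.com -> 10.0.0.3 (expiry=51+1=52). clock=51
Op 20: insert c.com -> 10.0.0.1 (expiry=51+5=56). clock=51
Op 21: insert a.com -> 10.0.0.1 (expiry=51+11=62). clock=51
lookup b.com: present, ip=10.0.0.3 expiry=52 > clock=51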